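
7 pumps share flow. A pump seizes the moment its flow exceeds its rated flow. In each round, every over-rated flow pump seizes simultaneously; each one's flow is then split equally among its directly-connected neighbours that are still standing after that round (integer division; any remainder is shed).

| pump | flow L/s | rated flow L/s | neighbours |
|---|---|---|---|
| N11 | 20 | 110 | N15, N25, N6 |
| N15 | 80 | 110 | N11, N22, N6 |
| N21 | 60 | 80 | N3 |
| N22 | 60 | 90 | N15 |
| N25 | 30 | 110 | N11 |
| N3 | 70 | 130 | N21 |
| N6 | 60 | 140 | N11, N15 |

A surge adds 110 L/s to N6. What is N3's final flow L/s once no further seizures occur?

70

Round 1 — N6 at 170 > 140. N6 seizes.
  N6 sheds 170 L/s to N11, N15: 85 each.
    N11: 20+85 = 105 ≤ 110
    N15: 80+85 = 165 > 110
Round 2 — N15 seizes.
  N15 sheds 165 L/s to N11, N22: 82 each (1 lost).
    N11: 105+82 = 187 > 110
    N22: 60+82 = 142 > 90
Round 3 — N11, N22 seize.
  N11 sheds 187 L/s to N25: 187 each.
    N25: 30+187 = 217 > 110
  N22 sheds 142 L/s: no online neighbours, lost.
Round 4 — N25 seizes.
  N25 sheds 217 L/s: no online neighbours, lost.
No further seizures.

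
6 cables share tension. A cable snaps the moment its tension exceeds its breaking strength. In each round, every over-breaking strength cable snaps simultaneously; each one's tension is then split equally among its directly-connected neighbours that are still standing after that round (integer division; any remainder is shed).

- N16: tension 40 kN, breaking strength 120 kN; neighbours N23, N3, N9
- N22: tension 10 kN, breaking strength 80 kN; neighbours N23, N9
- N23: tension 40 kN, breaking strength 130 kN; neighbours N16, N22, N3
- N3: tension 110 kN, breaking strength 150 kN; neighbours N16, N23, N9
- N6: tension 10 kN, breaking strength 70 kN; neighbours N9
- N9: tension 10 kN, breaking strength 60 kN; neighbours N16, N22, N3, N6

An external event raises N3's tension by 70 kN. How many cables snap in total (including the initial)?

Round 1 — N3 at 180 > 150. N3 snaps.
  N3 sheds 180 kN to N16, N23, N9: 60 each.
    N16: 40+60 = 100 ≤ 120
    N23: 40+60 = 100 ≤ 130
    N9: 10+60 = 70 > 60
Round 2 — N9 snaps.
  N9 sheds 70 kN to N16, N22, N6: 23 each (1 lost).
    N16: 100+23 = 123 > 120
    N22: 10+23 = 33 ≤ 80
    N6: 10+23 = 33 ≤ 70
Round 3 — N16 snaps.
  N16 sheds 123 kN to N23: 123 each.
    N23: 100+123 = 223 > 130
Round 4 — N23 snaps.
  N23 sheds 223 kN to N22: 223 each.
    N22: 33+223 = 256 > 80
Round 5 — N22 snaps.
  N22 sheds 256 kN: no online neighbours, lost.
No further breaks.

5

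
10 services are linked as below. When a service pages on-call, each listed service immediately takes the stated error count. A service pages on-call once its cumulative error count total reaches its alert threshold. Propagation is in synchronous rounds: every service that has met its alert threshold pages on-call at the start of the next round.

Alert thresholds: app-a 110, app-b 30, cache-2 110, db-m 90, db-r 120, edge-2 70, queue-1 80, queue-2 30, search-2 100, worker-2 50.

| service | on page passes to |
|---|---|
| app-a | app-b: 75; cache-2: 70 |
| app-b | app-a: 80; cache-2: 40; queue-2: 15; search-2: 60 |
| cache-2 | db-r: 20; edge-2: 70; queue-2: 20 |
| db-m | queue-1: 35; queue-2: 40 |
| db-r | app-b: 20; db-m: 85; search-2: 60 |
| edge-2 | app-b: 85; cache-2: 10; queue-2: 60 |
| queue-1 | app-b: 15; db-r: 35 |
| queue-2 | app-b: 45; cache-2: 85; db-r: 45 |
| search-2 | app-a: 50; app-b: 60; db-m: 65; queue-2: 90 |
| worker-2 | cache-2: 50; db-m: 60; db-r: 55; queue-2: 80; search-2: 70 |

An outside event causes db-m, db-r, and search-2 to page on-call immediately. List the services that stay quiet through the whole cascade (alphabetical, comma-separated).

Round 1 — db-m, db-r, search-2 page on-call (initial).
  app-a: +50 → 50 < 110
  app-b: +20+60 → 80 ≥ 30
  queue-1: +35 → 35 < 80
  queue-2: +40+90 → 130 ≥ 30
Round 2 — app-b, queue-2 page on-call.
  app-a: +80 → 130 ≥ 110
  cache-2: +40+85 → 125 ≥ 110
Round 3 — app-a, cache-2 page on-call.
  edge-2: +70 → 70 ≥ 70
Round 4 — edge-2 pages on-call.
No further pages.

queue-1, worker-2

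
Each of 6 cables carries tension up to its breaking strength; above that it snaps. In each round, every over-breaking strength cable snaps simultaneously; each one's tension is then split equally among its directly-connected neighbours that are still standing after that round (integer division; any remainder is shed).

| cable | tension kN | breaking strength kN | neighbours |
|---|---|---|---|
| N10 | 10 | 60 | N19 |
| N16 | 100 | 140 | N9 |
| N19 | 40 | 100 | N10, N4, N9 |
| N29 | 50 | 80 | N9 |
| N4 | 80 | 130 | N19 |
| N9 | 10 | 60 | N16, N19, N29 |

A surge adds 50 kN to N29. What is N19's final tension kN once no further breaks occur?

95

Round 1 — N29 at 100 > 80. N29 snaps.
  N29 sheds 100 kN to N9: 100 each.
    N9: 10+100 = 110 > 60
Round 2 — N9 snaps.
  N9 sheds 110 kN to N16, N19: 55 each.
    N16: 100+55 = 155 > 140
    N19: 40+55 = 95 ≤ 100
Round 3 — N16 snaps.
  N16 sheds 155 kN: no online neighbours, lost.
No further breaks.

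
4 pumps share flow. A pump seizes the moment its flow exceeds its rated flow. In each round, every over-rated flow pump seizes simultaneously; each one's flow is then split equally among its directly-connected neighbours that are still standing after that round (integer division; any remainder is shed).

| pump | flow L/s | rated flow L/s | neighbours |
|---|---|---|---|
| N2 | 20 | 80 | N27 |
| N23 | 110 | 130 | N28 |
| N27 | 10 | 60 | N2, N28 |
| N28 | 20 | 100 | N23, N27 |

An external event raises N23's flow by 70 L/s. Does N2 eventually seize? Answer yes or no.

yes

Round 1 — N23 at 180 > 130. N23 seizes.
  N23 sheds 180 L/s to N28: 180 each.
    N28: 20+180 = 200 > 100
Round 2 — N28 seizes.
  N28 sheds 200 L/s to N27: 200 each.
    N27: 10+200 = 210 > 60
Round 3 — N27 seizes.
  N27 sheds 210 L/s to N2: 210 each.
    N2: 20+210 = 230 > 80
Round 4 — N2 seizes.
  N2 sheds 230 L/s: no online neighbours, lost.
No further seizures.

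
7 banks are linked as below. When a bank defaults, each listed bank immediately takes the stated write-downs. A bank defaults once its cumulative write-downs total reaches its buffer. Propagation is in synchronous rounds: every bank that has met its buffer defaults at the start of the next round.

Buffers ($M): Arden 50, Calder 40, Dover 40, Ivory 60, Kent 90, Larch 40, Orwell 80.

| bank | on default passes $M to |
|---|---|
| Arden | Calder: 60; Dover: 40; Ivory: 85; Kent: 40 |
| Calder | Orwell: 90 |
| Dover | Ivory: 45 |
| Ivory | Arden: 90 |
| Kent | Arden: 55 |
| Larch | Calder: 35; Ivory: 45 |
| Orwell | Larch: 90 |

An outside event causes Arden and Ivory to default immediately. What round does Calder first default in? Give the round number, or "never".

Round 1 — Arden, Ivory default (initial).
  Calder: +60 → 60 ≥ 40
  Dover: +40 → 40 ≥ 40
  Kent: +40 → 40 < 90
Round 2 — Calder, Dover default.
  Orwell: +90 → 90 ≥ 80
Round 3 — Orwell defaults.
  Larch: +90 → 90 ≥ 40
Round 4 — Larch defaults.
No further defaults.

2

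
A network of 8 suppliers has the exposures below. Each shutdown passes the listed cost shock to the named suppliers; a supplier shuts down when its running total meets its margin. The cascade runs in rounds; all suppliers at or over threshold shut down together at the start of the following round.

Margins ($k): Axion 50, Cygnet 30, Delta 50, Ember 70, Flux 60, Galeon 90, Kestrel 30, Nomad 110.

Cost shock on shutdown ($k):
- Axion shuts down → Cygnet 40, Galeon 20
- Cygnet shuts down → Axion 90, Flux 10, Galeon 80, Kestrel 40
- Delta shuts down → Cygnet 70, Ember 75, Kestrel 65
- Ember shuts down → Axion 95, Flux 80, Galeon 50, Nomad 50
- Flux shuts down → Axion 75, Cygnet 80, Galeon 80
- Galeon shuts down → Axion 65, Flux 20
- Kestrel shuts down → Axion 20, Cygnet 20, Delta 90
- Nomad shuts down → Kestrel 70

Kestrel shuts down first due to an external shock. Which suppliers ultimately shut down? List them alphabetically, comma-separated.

Axion, Cygnet, Delta, Ember, Flux, Galeon, Kestrel

Round 1 — Kestrel shuts down (initial).
  Axion: +20 → 20 < 50
  Cygnet: +20 → 20 < 30
  Delta: +90 → 90 ≥ 50
Round 2 — Delta shuts down.
  Cygnet: +70 → 90 ≥ 30
  Ember: +75 → 75 ≥ 70
Round 3 — Cygnet, Ember shut down.
  Axion: +90+95 → 205 ≥ 50
  Flux: +10+80 → 90 ≥ 60
  Galeon: +80+50 → 130 ≥ 90
  Nomad: +50 → 50 < 110
Round 4 — Axion, Flux, Galeon shut down.
No further shutdowns.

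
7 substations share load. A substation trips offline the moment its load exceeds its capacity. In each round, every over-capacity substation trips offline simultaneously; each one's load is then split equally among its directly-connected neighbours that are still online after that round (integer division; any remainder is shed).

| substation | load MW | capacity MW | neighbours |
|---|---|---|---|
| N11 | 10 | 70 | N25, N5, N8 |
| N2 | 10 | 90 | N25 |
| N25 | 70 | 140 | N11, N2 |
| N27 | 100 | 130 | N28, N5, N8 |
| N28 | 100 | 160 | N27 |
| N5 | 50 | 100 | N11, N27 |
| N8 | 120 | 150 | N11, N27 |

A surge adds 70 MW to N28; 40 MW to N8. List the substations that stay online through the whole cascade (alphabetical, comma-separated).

Round 1 — N28 at 170 > 160; N8 at 160 > 150. N28, N8 trip offline.
  N28 sheds 170 MW to N27: 170 each.
    N27: 100+170 = 270 > 130
  N8 sheds 160 MW to N11, N27: 80 each.
    N11: 10+80 = 90 > 70
    N27: 270+80 = 350 > 130
Round 2 — N11, N27 trip offline.
  N11 sheds 90 MW to N25, N5: 45 each.
    N25: 70+45 = 115 ≤ 140
    N5: 50+45 = 95 ≤ 100
  N27 sheds 350 MW to N5: 350 each.
    N5: 95+350 = 445 > 100
Round 3 — N5 trips offline.
  N5 sheds 445 MW: no online neighbours, lost.
No further trips.

N2, N25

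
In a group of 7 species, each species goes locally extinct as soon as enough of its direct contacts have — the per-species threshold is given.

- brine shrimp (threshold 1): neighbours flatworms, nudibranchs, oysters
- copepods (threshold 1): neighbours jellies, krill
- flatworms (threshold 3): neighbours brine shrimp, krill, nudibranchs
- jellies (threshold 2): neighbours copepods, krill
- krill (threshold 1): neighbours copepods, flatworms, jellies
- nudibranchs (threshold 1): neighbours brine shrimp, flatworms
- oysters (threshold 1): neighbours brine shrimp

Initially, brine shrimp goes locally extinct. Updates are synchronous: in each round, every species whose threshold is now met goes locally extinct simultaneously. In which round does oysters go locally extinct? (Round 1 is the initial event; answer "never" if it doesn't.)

Round 1 — brine shrimp goes locally extinct (initial).
Round 2 — checking thresholds:
  flatworms: 1 of 3 neighbours < 3, below threshold.
  nudibranchs: 1 of 2 neighbours ≥ 1, goes locally extinct.
  oysters: 1 of 1 neighbours ≥ 1, goes locally extinct.
Round 3 — no new extinctions; cascade stops.

2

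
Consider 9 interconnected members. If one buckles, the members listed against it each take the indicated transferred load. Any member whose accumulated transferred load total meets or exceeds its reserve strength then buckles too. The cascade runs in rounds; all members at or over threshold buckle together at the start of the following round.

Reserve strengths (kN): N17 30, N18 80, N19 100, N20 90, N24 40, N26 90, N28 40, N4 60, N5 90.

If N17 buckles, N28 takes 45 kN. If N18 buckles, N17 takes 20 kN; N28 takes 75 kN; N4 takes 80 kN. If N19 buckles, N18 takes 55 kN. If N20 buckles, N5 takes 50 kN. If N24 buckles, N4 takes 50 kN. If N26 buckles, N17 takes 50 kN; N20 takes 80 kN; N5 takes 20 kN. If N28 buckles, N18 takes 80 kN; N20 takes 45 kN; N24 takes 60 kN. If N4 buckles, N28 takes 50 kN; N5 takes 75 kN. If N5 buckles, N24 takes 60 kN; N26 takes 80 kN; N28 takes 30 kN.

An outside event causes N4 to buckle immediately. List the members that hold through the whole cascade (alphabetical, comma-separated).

N17, N19, N20, N26, N5

Round 1 — N4 buckles (initial).
  N28: +50 → 50 ≥ 40
  N5: +75 → 75 < 90
Round 2 — N28 buckles.
  N18: +80 → 80 ≥ 80
  N20: +45 → 45 < 90
  N24: +60 → 60 ≥ 40
Round 3 — N18, N24 buckle.
  N17: +20 → 20 < 30
No further bucklings.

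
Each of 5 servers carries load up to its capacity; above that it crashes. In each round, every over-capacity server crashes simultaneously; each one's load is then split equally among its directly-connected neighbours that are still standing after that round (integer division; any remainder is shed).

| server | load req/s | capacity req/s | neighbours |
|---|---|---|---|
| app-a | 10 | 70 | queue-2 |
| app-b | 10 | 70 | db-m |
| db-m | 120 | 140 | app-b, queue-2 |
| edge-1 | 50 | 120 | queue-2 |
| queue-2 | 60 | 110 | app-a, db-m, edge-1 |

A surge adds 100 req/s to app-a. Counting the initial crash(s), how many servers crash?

5

Round 1 — app-a at 110 > 70. app-a crashes.
  app-a sheds 110 req/s to queue-2: 110 each.
    queue-2: 60+110 = 170 > 110
Round 2 — queue-2 crashes.
  queue-2 sheds 170 req/s to db-m, edge-1: 85 each.
    db-m: 120+85 = 205 > 140
    edge-1: 50+85 = 135 > 120
Round 3 — db-m, edge-1 crash.
  db-m sheds 205 req/s to app-b: 205 each.
    app-b: 10+205 = 215 > 70
  edge-1 sheds 135 req/s: no online neighbours, lost.
Round 4 — app-b crashes.
  app-b sheds 215 req/s: no online neighbours, lost.
No further crashes.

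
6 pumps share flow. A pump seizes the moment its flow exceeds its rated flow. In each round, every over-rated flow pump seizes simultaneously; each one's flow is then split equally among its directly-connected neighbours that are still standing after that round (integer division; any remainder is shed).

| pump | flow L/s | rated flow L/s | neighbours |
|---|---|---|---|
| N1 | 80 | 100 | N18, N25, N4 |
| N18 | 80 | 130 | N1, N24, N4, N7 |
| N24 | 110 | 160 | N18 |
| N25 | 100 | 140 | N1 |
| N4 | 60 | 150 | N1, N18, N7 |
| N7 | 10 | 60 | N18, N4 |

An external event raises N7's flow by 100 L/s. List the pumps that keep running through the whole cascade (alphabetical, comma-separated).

N24

Round 1 — N7 at 110 > 60. N7 seizes.
  N7 sheds 110 L/s to N18, N4: 55 each.
    N18: 80+55 = 135 > 130
    N4: 60+55 = 115 ≤ 150
Round 2 — N18 seizes.
  N18 sheds 135 L/s to N1, N24, N4: 45 each.
    N1: 80+45 = 125 > 100
    N24: 110+45 = 155 ≤ 160
    N4: 115+45 = 160 > 150
Round 3 — N1, N4 seize.
  N1 sheds 125 L/s to N25: 125 each.
    N25: 100+125 = 225 > 140
  N4 sheds 160 L/s: no online neighbours, lost.
Round 4 — N25 seizes.
  N25 sheds 225 L/s: no online neighbours, lost.
No further seizures.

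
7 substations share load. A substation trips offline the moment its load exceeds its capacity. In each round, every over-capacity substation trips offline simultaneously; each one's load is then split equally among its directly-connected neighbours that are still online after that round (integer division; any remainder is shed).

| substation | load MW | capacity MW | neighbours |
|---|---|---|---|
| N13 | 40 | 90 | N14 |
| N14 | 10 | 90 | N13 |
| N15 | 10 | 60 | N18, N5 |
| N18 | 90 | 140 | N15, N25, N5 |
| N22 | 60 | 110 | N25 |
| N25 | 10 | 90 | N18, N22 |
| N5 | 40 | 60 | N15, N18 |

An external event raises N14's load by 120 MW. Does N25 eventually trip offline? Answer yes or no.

Round 1 — N14 at 130 > 90. N14 trips offline.
  N14 sheds 130 MW to N13: 130 each.
    N13: 40+130 = 170 > 90
Round 2 — N13 trips offline.
  N13 sheds 170 MW: no online neighbours, lost.
No further trips.

no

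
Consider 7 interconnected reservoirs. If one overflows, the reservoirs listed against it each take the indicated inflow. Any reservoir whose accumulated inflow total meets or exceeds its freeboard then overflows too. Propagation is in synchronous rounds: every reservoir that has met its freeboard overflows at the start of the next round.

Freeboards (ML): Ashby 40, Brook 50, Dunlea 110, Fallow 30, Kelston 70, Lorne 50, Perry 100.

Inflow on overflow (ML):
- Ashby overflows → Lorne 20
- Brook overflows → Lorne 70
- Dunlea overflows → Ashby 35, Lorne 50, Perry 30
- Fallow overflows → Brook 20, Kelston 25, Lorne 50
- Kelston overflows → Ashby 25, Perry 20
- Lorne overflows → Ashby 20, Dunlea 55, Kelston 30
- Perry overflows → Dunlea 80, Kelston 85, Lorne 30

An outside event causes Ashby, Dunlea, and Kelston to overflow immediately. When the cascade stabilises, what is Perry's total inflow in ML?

50

Round 1 — Ashby, Dunlea, Kelston overflow (initial).
  Lorne: +20+50 → 70 ≥ 50
  Perry: +30+20 → 50 < 100
Round 2 — Lorne overflows.
No further overflows.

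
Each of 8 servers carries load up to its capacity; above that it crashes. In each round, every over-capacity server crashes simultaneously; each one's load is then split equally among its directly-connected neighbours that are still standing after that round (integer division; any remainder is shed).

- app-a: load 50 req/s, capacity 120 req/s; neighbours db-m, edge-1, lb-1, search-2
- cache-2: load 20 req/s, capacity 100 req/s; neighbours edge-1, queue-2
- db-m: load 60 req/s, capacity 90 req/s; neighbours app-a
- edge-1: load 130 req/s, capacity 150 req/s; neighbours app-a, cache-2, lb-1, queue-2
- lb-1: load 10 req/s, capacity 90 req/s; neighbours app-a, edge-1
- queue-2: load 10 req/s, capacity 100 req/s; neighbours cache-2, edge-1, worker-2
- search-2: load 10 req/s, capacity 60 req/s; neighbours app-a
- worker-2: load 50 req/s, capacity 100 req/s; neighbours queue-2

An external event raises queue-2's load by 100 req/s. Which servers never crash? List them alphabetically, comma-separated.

app-a, db-m, lb-1, search-2, worker-2

Round 1 — queue-2 at 110 > 100. queue-2 crashes.
  queue-2 sheds 110 req/s to cache-2, edge-1, worker-2: 36 each (2 lost).
    cache-2: 20+36 = 56 ≤ 100
    edge-1: 130+36 = 166 > 150
    worker-2: 50+36 = 86 ≤ 100
Round 2 — edge-1 crashes.
  edge-1 sheds 166 req/s to app-a, cache-2, lb-1: 55 each (1 lost).
    app-a: 50+55 = 105 ≤ 120
    cache-2: 56+55 = 111 > 100
    lb-1: 10+55 = 65 ≤ 90
Round 3 — cache-2 crashes.
  cache-2 sheds 111 req/s: no online neighbours, lost.
No further crashes.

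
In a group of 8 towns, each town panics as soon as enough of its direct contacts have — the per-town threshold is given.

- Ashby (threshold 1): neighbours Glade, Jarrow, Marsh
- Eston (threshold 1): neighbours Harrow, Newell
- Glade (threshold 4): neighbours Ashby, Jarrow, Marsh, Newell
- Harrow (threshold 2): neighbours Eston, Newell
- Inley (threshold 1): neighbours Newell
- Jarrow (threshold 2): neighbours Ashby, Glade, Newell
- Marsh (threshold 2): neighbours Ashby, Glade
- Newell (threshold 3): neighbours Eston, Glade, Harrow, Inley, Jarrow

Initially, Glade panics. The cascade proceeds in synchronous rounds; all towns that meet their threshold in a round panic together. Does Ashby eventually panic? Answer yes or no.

Round 1 — Glade panics (initial).
Round 2 — checking thresholds:
  Ashby: 1 of 3 neighbours ≥ 1, panics.
  Jarrow: 1 of 3 neighbours < 2, below threshold.
  Marsh: 1 of 2 neighbours < 2, below threshold.
  Newell: 1 of 5 neighbours < 3, below threshold.
Round 3 — checking thresholds:
  Jarrow: 2 of 3 neighbours ≥ 2, panics.
  Marsh: 2 of 2 neighbours ≥ 2, panics.
  Newell: 1 of 5 neighbours < 3, below threshold.
Round 4 — no new panics; cascade stops.

yes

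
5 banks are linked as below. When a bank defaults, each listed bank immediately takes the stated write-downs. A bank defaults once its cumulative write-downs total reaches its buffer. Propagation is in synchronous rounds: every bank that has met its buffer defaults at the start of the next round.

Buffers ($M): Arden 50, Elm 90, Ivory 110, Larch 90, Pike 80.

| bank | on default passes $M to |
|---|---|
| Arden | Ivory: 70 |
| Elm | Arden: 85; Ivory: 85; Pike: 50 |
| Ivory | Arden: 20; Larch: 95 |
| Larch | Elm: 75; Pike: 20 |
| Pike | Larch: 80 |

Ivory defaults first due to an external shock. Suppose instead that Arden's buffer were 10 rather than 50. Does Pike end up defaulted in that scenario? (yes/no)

With Arden's buffer at 10:
Round 1 — Ivory defaults (initial).
  Arden: +20 → 20 ≥ 10
  Larch: +95 → 95 ≥ 90
Round 2 — Arden, Larch default.
  Elm: +75 → 75 < 90
  Pike: +20 → 20 < 80
No further defaults.

no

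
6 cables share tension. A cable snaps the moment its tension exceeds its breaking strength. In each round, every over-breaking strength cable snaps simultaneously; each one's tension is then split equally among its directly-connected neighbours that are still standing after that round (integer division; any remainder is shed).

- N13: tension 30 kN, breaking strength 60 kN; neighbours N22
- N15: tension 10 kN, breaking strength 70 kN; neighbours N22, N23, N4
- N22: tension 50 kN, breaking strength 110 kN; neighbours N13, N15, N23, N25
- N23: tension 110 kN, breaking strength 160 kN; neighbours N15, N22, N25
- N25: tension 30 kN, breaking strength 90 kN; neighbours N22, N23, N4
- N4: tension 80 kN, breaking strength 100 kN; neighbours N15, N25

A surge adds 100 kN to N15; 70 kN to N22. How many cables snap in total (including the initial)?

Round 1 — N15 at 110 > 70; N22 at 120 > 110. N15, N22 snap.
  N15 sheds 110 kN to N23, N4: 55 each.
    N23: 110+55 = 165 > 160
    N4: 80+55 = 135 > 100
  N22 sheds 120 kN to N13, N23, N25: 40 each.
    N13: 30+40 = 70 > 60
    N23: 165+40 = 205 > 160
    N25: 30+40 = 70 ≤ 90
Round 2 — N13, N23, N4 snap.
  N13 sheds 70 kN: no online neighbours, lost.
  N23 sheds 205 kN to N25: 205 each.
    N25: 70+205 = 275 > 90
  N4 sheds 135 kN to N25: 135 each.
    N25: 275+135 = 410 > 90
Round 3 — N25 snaps.
  N25 sheds 410 kN: no online neighbours, lost.
No further breaks.

6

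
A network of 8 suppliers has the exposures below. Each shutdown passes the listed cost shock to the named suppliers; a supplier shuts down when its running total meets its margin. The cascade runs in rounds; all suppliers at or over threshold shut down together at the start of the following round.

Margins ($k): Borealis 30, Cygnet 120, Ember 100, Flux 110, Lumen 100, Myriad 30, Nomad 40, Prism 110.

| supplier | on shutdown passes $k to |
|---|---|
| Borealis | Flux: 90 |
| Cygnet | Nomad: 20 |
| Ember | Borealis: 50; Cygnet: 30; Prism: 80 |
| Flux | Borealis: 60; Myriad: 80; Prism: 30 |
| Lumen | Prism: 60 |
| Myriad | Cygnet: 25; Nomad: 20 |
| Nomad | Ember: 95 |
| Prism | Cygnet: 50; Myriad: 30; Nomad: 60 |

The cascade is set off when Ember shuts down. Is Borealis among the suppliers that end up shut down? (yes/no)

yes

Round 1 — Ember shuts down (initial).
  Borealis: +50 → 50 ≥ 30
  Cygnet: +30 → 30 < 120
  Prism: +80 → 80 < 110
Round 2 — Borealis shuts down.
  Flux: +90 → 90 < 110
No further shutdowns.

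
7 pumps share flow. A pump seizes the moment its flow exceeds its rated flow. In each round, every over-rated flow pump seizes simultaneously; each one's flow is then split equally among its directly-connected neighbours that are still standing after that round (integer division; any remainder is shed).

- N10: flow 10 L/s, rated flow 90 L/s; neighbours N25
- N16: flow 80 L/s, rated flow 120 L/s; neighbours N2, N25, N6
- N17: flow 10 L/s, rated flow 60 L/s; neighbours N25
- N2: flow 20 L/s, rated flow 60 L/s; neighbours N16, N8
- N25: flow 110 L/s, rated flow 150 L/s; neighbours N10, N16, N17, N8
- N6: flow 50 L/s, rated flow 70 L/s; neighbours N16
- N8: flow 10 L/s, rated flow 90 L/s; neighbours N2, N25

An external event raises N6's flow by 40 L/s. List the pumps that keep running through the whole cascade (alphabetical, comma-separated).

N10

Round 1 — N6 at 90 > 70. N6 seizes.
  N6 sheds 90 L/s to N16: 90 each.
    N16: 80+90 = 170 > 120
Round 2 — N16 seizes.
  N16 sheds 170 L/s to N2, N25: 85 each.
    N2: 20+85 = 105 > 60
    N25: 110+85 = 195 > 150
Round 3 — N2, N25 seize.
  N2 sheds 105 L/s to N8: 105 each.
    N8: 10+105 = 115 > 90
  N25 sheds 195 L/s to N10, N17, N8: 65 each.
    N10: 10+65 = 75 ≤ 90
    N17: 10+65 = 75 > 60
    N8: 115+65 = 180 > 90
Round 4 — N17, N8 seize.
  N17 sheds 75 L/s: no online neighbours, lost.
  N8 sheds 180 L/s: no online neighbours, lost.
No further seizures.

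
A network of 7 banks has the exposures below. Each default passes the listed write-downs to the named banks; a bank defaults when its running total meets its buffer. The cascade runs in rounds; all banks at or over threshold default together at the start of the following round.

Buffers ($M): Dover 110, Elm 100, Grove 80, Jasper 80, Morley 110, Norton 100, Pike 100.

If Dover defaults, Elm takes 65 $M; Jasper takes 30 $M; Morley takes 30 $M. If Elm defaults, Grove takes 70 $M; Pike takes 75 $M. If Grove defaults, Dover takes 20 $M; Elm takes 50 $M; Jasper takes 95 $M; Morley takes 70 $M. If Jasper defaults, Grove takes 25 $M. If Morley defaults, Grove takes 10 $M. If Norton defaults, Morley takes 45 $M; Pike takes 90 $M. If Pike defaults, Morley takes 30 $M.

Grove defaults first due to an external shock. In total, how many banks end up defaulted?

2

Round 1 — Grove defaults (initial).
  Dover: +20 → 20 < 110
  Elm: +50 → 50 < 100
  Jasper: +95 → 95 ≥ 80
  Morley: +70 → 70 < 110
Round 2 — Jasper defaults.
No further defaults.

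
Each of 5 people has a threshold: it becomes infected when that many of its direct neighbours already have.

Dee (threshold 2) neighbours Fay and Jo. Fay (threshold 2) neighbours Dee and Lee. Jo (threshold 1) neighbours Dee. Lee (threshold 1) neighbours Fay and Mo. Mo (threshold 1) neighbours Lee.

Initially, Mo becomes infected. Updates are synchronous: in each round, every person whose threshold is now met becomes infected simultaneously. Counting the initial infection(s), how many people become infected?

2

Round 1 — Mo becomes infected (initial).
Round 2 — checking thresholds:
  Lee: 1 of 2 neighbours ≥ 1, becomes infected.
Round 3 — no new infections; cascade stops.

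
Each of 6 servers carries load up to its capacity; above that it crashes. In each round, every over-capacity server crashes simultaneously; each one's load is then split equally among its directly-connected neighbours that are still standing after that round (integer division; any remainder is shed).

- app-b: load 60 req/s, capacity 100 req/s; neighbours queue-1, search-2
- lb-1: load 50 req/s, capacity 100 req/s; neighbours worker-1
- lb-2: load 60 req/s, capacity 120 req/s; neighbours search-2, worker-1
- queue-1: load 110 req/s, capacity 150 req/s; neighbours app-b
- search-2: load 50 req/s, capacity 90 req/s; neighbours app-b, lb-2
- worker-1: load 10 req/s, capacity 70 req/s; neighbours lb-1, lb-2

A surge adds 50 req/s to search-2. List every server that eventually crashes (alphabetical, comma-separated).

Round 1 — search-2 at 100 > 90. search-2 crashes.
  search-2 sheds 100 req/s to app-b, lb-2: 50 each.
    app-b: 60+50 = 110 > 100
    lb-2: 60+50 = 110 ≤ 120
Round 2 — app-b crashes.
  app-b sheds 110 req/s to queue-1: 110 each.
    queue-1: 110+110 = 220 > 150
Round 3 — queue-1 crashes.
  queue-1 sheds 220 req/s: no online neighbours, lost.
No further crashes.

app-b, queue-1, search-2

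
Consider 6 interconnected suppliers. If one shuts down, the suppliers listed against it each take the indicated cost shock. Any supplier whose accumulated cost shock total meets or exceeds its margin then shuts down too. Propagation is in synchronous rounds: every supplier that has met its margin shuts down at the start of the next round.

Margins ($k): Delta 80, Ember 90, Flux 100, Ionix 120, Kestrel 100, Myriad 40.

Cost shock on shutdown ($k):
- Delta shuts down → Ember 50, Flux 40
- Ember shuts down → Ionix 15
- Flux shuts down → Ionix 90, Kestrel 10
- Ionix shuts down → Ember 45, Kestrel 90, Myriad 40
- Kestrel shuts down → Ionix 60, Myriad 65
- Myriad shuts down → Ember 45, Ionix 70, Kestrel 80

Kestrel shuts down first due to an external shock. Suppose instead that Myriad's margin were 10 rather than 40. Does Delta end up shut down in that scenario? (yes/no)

no

With Myriad's margin at 10:
Round 1 — Kestrel shuts down (initial).
  Ionix: +60 → 60 < 120
  Myriad: +65 → 65 ≥ 10
Round 2 — Myriad shuts down.
  Ember: +45 → 45 < 90
  Ionix: +70 → 130 ≥ 120
Round 3 — Ionix shuts down.
  Ember: +45 → 90 ≥ 90
Round 4 — Ember shuts down.
No further shutdowns.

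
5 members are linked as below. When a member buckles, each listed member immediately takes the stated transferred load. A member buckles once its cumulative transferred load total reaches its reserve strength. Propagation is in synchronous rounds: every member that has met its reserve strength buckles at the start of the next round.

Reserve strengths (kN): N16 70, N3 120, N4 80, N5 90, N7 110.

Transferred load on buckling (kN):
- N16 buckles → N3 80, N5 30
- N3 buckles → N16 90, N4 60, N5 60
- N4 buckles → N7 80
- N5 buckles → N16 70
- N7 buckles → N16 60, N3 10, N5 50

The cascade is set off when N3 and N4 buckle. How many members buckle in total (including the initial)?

4

Round 1 — N3, N4 buckle (initial).
  N16: +90 → 90 ≥ 70
  N5: +60 → 60 < 90
  N7: +80 → 80 < 110
Round 2 — N16 buckles.
  N5: +30 → 90 ≥ 90
Round 3 — N5 buckles.
No further bucklings.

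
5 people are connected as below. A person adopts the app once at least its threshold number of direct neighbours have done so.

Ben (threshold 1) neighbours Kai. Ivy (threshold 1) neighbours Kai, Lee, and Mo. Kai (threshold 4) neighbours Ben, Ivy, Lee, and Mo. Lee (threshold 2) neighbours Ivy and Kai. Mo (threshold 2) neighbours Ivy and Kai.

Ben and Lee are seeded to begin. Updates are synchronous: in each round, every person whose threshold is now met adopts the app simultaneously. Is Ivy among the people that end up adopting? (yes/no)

Round 1 — Ben, Lee adopt the app (initial).
Round 2 — checking thresholds:
  Ivy: 1 of 3 neighbours ≥ 1, adopts the app.
  Kai: 2 of 4 neighbours < 4, below threshold.
Round 3 — no new adoptions; cascade stops.

yes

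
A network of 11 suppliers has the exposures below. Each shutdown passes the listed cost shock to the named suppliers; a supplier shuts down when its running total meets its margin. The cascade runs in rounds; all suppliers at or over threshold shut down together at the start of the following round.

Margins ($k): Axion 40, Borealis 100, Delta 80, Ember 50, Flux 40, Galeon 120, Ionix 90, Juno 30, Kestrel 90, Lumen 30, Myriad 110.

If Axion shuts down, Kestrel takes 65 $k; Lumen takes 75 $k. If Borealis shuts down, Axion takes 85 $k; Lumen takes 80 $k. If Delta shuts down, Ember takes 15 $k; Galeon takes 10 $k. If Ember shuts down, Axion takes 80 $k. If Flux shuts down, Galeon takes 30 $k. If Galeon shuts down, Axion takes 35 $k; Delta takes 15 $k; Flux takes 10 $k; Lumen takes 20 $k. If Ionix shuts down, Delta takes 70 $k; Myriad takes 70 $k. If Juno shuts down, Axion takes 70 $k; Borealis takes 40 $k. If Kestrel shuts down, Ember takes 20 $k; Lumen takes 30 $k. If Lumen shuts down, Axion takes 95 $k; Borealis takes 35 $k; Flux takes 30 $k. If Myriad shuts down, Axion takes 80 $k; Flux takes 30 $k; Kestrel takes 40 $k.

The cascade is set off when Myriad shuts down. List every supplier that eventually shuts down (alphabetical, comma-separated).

Round 1 — Myriad shuts down (initial).
  Axion: +80 → 80 ≥ 40
  Flux: +30 → 30 < 40
  Kestrel: +40 → 40 < 90
Round 2 — Axion shuts down.
  Kestrel: +65 → 105 ≥ 90
  Lumen: +75 → 75 ≥ 30
Round 3 — Kestrel, Lumen shut down.
  Borealis: +35 → 35 < 100
  Ember: +20 → 20 < 50
  Flux: +30 → 60 ≥ 40
Round 4 — Flux shuts down.
  Galeon: +30 → 30 < 120
No further shutdowns.

Axion, Flux, Kestrel, Lumen, Myriad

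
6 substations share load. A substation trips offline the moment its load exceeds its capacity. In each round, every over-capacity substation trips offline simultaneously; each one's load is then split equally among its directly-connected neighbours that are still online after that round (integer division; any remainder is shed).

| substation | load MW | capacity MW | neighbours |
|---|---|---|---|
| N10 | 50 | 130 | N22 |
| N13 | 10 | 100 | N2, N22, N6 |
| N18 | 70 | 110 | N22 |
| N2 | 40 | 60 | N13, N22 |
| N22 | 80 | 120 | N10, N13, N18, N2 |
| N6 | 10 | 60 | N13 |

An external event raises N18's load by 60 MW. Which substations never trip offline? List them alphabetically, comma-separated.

N10

Round 1 — N18 at 130 > 110. N18 trips offline.
  N18 sheds 130 MW to N22: 130 each.
    N22: 80+130 = 210 > 120
Round 2 — N22 trips offline.
  N22 sheds 210 MW to N10, N13, N2: 70 each.
    N10: 50+70 = 120 ≤ 130
    N13: 10+70 = 80 ≤ 100
    N2: 40+70 = 110 > 60
Round 3 — N2 trips offline.
  N2 sheds 110 MW to N13: 110 each.
    N13: 80+110 = 190 > 100
Round 4 — N13 trips offline.
  N13 sheds 190 MW to N6: 190 each.
    N6: 10+190 = 200 > 60
Round 5 — N6 trips offline.
  N6 sheds 200 MW: no online neighbours, lost.
No further trips.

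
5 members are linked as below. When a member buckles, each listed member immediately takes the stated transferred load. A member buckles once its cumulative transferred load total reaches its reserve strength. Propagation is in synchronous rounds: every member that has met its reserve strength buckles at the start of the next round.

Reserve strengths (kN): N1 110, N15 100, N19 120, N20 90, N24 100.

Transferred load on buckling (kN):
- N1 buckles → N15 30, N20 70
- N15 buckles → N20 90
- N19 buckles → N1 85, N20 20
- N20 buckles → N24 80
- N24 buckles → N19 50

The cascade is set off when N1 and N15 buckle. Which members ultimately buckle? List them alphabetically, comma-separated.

N1, N15, N20

Round 1 — N1, N15 buckle (initial).
  N20: +70+90 → 160 ≥ 90
Round 2 — N20 buckles.
  N24: +80 → 80 < 100
No further bucklings.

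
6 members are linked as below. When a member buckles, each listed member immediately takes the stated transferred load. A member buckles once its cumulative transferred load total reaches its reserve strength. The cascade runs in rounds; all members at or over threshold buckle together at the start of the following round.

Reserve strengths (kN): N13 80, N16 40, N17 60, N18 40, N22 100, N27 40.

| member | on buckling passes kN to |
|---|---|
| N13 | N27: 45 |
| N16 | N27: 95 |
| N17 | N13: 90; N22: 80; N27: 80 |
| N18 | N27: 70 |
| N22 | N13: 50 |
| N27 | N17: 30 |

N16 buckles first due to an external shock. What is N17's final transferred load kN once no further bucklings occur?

30

Round 1 — N16 buckles (initial).
  N27: +95 → 95 ≥ 40
Round 2 — N27 buckles.
  N17: +30 → 30 < 60
No further bucklings.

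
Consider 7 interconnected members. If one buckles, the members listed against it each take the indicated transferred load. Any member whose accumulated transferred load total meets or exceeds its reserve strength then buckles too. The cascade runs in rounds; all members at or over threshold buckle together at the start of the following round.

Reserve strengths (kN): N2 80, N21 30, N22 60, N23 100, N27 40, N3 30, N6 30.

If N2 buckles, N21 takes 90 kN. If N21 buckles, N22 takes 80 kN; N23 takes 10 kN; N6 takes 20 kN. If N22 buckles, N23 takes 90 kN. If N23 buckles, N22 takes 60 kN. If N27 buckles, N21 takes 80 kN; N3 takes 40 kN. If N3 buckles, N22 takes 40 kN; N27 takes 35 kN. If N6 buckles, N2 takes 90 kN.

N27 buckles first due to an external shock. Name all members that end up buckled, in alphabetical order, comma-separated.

Round 1 — N27 buckles (initial).
  N21: +80 → 80 ≥ 30
  N3: +40 → 40 ≥ 30
Round 2 — N21, N3 buckle.
  N22: +80+40 → 120 ≥ 60
  N23: +10 → 10 < 100
  N6: +20 → 20 < 30
Round 3 — N22 buckles.
  N23: +90 → 100 ≥ 100
Round 4 — N23 buckles.
No further bucklings.

N21, N22, N23, N27, N3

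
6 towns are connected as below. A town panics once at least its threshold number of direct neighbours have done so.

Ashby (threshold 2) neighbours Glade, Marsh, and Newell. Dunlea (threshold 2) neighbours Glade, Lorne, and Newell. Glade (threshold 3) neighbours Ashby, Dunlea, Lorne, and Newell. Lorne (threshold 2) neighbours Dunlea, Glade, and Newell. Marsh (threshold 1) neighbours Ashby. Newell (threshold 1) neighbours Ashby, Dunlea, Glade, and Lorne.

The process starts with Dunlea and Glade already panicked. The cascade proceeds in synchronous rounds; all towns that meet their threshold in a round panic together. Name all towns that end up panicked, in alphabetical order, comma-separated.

Ashby, Dunlea, Glade, Lorne, Marsh, Newell

Round 1 — Dunlea, Glade panic (initial).
Round 2 — checking thresholds:
  Ashby: 1 of 3 neighbours < 2, holds.
  Lorne: 2 of 3 neighbours ≥ 2, panics.
  Newell: 2 of 4 neighbours ≥ 1, panics.
Round 3 — checking thresholds:
  Ashby: 2 of 3 neighbours ≥ 2, panics.
Round 4 — checking thresholds:
  Marsh: 1 of 1 neighbours ≥ 1, panics.
Round 5 — no new panics; cascade stops.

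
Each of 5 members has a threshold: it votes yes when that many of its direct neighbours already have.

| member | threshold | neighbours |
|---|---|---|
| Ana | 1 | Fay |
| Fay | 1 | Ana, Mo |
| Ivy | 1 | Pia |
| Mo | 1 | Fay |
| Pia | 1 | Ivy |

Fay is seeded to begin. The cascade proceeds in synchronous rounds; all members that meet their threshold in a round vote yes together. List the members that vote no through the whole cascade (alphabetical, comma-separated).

Round 1 — Fay votes yes (initial).
Round 2 — checking thresholds:
  Ana: 1 of 1 neighbours ≥ 1, votes yes.
  Mo: 1 of 1 neighbours ≥ 1, votes yes.
Round 3 — no new yes votes; cascade stops.

Ivy, Pia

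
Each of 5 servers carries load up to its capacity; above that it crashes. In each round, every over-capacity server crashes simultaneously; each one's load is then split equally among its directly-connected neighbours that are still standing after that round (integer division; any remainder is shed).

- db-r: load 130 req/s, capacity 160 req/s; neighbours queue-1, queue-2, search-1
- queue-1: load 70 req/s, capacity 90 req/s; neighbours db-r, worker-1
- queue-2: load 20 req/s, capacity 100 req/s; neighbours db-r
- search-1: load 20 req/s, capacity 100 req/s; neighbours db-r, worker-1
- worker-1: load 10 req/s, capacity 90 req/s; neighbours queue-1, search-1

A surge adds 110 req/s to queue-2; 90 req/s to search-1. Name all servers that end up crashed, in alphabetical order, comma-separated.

db-r, queue-1, queue-2, search-1, worker-1

Round 1 — queue-2 at 130 > 100; search-1 at 110 > 100. queue-2, search-1 crash.
  queue-2 sheds 130 req/s to db-r: 130 each.
    db-r: 130+130 = 260 > 160
  search-1 sheds 110 req/s to db-r, worker-1: 55 each.
    db-r: 260+55 = 315 > 160
    worker-1: 10+55 = 65 ≤ 90
Round 2 — db-r crashes.
  db-r sheds 315 req/s to queue-1: 315 each.
    queue-1: 70+315 = 385 > 90
Round 3 — queue-1 crashes.
  queue-1 sheds 385 req/s to worker-1: 385 each.
    worker-1: 65+385 = 450 > 90
Round 4 — worker-1 crashes.
  worker-1 sheds 450 req/s: no online neighbours, lost.
No further crashes.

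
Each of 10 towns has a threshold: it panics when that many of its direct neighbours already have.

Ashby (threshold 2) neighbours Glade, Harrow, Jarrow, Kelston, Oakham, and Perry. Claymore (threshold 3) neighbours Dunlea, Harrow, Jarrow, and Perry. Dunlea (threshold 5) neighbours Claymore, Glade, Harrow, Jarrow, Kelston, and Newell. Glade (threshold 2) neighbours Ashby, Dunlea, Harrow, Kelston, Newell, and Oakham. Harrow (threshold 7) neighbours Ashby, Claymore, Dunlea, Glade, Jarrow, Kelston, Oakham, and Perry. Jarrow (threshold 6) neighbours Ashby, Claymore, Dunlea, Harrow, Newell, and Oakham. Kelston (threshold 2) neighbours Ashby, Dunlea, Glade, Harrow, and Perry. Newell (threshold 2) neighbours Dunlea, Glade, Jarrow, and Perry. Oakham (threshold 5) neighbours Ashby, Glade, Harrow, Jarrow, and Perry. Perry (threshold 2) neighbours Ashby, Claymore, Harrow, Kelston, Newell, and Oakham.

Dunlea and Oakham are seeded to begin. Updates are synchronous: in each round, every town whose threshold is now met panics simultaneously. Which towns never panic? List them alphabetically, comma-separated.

Claymore, Harrow, Jarrow

Round 1 — Dunlea, Oakham panic (initial).
Round 2 — checking thresholds:
  Ashby: 1 of 6 neighbours < 2, holds.
  Claymore: 1 of 4 neighbours < 3, holds.
  Glade: 2 of 6 neighbours ≥ 2, panics.
  Harrow: 2 of 8 neighbours < 7, holds.
  Jarrow: 2 of 6 neighbours < 6, holds.
  Kelston: 1 of 5 neighbours < 2, holds.
  Newell: 1 of 4 neighbours < 2, holds.
  Perry: 1 of 6 neighbours < 2, holds.
Round 3 — checking thresholds:
  Ashby: 2 of 6 neighbours ≥ 2, panics.
  Claymore: 1 of 4 neighbours < 3, holds.
  Harrow: 3 of 8 neighbours < 7, holds.
  Jarrow: 2 of 6 neighbours < 6, holds.
  Kelston: 2 of 5 neighbours ≥ 2, panics.
  Newell: 2 of 4 neighbours ≥ 2, panics.
  Perry: 1 of 6 neighbours < 2, holds.
Round 4 — checking thresholds:
  Claymore: 1 of 4 neighbours < 3, holds.
  Harrow: 5 of 8 neighbours < 7, holds.
  Jarrow: 4 of 6 neighbours < 6, holds.
  Perry: 4 of 6 neighbours ≥ 2, panics.
Round 5 — no new panics; cascade stops.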